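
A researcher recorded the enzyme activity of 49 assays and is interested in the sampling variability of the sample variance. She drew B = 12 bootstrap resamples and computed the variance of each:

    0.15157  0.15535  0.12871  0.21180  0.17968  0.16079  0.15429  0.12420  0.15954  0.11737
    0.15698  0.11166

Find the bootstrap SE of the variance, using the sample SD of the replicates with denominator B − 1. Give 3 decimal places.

SE* = 0.028

Bootstrap SE is the standard deviation of the 12 replicate variances.
Mean of replicates: (0.15157 + 0.15535 + 0.12871 + 0.21180 + 0.17968 + 0.16079 + 0.15429 + 0.12420 + 0.15954 + 0.11737 + 0.15698 + 0.11166) / 12 = 1.811940 / 12 = 0.150995
Sum of squared deviations: (+0.000575)² + (+0.004355)² + (−0.022285)² + (+0.060805)² + (+0.028685)² + (+0.009795)² + (+0.003295)² + (−0.026795)² + (+0.008545)² + (−0.033625)² + (+0.005985)² + (−0.039335)² = 0.008647
Variance = 0.008647 / 11 = 0.000786
SE* = √0.000786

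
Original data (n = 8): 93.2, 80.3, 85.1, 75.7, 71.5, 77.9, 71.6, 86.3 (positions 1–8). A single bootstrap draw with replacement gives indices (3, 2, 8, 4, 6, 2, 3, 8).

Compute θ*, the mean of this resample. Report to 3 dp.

Resample values: 85.1, 80.3, 86.3, 75.7, 77.9, 80.3, 85.1, 86.3.
Mean = (85.1 + 80.3 + 86.3 + 75.7 + 77.9 + 80.3 + 85.1 + 86.3) / 8 = 657.00 / 8 = 82.125

θ* = 82.125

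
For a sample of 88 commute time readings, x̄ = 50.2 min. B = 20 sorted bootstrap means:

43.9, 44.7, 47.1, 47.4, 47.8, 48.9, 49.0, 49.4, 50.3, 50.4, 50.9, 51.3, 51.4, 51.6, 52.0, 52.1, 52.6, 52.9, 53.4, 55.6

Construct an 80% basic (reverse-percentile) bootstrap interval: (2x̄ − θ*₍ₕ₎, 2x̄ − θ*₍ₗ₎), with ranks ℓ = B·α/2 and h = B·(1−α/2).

Percentile endpoints at ranks 2 and 18: θ*₍2₎ = 44.7, θ*₍18₎ = 52.9.
Basic interval reflects these around x̄:
  lower = 2 × 50.2 − 52.9 = 47.5
  upper = 2 × 50.2 − 44.7 = 55.7

(47.5, 55.7)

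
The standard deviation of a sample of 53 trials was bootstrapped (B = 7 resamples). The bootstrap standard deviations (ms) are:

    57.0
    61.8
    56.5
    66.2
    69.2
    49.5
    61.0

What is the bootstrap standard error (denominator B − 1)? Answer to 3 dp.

Bootstrap SE is the standard deviation of the 7 replicate standard deviations.
Mean of replicates: (57.0 + 61.8 + 56.5 + 66.2 + 69.2 + 49.5 + 61.0) / 7 = 421.2000 / 7 = 60.1714
Sum of squared deviations: (−3.1714)² + (+1.6286)² + (−3.6714)² + (+6.0286)² + (+9.0286)² + (−10.6714)² + (+0.8286)² = 258.6143
Variance = 258.6143 / 6 = 43.1024
SE* = √43.1024

SE* = 6.565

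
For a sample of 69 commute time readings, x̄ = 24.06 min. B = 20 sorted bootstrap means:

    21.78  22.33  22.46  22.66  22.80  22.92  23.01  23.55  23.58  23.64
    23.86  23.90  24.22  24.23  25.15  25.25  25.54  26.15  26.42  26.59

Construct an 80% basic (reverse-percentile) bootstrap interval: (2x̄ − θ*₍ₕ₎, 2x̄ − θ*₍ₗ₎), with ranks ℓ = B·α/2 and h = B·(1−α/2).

Percentile endpoints at ranks 2 and 18: θ*₍2₎ = 22.33, θ*₍18₎ = 26.15.
Basic interval reflects these around x̄:
  lower = 2 × 24.06 − 26.15 = 21.97
  upper = 2 × 24.06 − 22.33 = 25.79

(21.97, 25.79)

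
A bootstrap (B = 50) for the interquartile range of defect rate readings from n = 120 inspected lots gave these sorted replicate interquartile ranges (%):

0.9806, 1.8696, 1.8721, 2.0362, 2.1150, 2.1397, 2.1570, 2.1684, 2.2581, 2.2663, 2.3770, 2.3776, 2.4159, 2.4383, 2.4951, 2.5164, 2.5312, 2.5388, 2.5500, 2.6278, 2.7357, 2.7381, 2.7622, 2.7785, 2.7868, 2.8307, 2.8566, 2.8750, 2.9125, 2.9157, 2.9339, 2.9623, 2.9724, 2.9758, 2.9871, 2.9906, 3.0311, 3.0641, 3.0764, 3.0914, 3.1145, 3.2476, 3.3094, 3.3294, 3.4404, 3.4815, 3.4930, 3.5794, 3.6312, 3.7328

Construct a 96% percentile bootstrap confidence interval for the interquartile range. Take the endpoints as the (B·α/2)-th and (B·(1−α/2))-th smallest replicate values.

α = 0.04; lower rank = 50 × 0.020 = 1; upper rank = 50 × 0.980 = 49.
The 1st smallest replicate is 0.9806; the 49th is 3.6312.

(0.9806, 3.6312)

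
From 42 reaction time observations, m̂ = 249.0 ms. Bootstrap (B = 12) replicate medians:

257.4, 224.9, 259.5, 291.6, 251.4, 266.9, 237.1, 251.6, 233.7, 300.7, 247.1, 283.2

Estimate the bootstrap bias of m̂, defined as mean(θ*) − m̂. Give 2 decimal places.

mean(θ*) = (257.4 + 224.9 + 259.5 + 291.6 + 251.4 + 266.9 + 237.1 + 251.6 + 233.7 + 300.7 + 247.1 + 283.2) / 12 = 258.758
bias = 258.758 − 249.0

bias = +9.76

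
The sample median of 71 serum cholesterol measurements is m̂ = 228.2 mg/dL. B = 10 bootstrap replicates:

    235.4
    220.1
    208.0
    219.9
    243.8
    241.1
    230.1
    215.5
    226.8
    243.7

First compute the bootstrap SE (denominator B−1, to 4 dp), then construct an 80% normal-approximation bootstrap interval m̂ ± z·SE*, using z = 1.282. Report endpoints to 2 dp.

(212.15, 244.25)

Mean of replicates = 228.4400; sum of squared deviations = 1410.6840; SE* = √(1410.6840/9) = 12.5197
Margin = 1.282 × 12.5197 = 16.050
Interval: 228.2 ± 16.050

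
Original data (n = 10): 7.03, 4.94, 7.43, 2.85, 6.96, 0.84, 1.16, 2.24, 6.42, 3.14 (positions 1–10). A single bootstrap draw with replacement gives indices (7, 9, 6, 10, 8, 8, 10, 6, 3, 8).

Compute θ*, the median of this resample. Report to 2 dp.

θ* = 2.24

Resample values: 1.16, 6.42, 0.84, 3.14, 2.24, 2.24, 3.14, 0.84, 7.43, 2.24.
Sorted: 0.84, 0.84, 1.16, 2.24, 2.24, 2.24, 3.14, 3.14, 6.42, 7.43
Median = average of the two middle values = 2.24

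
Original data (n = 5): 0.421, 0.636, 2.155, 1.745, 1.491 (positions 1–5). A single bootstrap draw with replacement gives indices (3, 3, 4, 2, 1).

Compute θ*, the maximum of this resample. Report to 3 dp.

θ* = 2.155

Resample values: 2.155, 2.155, 1.745, 0.636, 0.421.
Maximum = 2.155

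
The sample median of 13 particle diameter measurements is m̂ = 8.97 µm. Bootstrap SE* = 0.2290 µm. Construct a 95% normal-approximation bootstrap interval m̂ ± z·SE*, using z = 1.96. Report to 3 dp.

Margin = 1.96 × 0.2290 = 0.4488
Interval: 8.97 ± 0.4488

(8.521, 9.419)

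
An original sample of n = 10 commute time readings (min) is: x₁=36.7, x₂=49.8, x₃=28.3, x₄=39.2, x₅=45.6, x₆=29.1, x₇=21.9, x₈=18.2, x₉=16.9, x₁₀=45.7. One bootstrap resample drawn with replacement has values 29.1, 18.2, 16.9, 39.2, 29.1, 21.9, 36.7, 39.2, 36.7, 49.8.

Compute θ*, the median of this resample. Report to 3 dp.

θ* = 32.900

Sorted: 16.9, 18.2, 21.9, 29.1, 29.1, 36.7, 36.7, 39.2, 39.2, 49.8
Median = average of the two middle values = 32.900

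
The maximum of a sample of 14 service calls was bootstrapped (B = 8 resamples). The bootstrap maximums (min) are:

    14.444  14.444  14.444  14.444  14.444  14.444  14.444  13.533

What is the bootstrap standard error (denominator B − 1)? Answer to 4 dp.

Bootstrap SE is the standard deviation of the 8 replicate maximums.
Mean of replicates: (14.444 + 14.444 + 14.444 + 14.444 + 14.444 + 14.444 + 14.444 + 13.533) / 8 = 114.64100 / 8 = 14.33013
Sum of squared deviations: (+0.11388)² + (+0.11388)² + (+0.11388)² + (+0.11388)² + (+0.11388)² + (+0.11388)² + (+0.11388)² + (−0.79713)² = 0.72618
Variance = 0.72618 / 7 = 0.10374
SE* = √0.10374

SE* = 0.3221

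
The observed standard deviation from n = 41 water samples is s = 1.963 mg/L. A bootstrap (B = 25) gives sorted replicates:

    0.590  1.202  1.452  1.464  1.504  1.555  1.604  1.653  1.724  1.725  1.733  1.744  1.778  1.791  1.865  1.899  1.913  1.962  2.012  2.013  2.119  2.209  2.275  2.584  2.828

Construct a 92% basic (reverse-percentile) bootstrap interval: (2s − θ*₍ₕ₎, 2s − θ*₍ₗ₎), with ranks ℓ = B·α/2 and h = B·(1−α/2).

(1.342, 3.336)

Percentile endpoints at ranks 1 and 24: θ*₍1₎ = 0.590, θ*₍24₎ = 2.584.
Basic interval reflects these around s:
  lower = 2 × 1.963 − 2.584 = 1.342
  upper = 2 × 1.963 − 0.590 = 3.336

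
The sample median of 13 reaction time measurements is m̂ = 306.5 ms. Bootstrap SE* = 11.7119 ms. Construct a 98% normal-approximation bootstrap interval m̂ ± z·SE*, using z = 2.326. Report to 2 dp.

Margin = 2.326 × 11.7119 = 27.242
Interval: 306.5 ± 27.242

(279.26, 333.74)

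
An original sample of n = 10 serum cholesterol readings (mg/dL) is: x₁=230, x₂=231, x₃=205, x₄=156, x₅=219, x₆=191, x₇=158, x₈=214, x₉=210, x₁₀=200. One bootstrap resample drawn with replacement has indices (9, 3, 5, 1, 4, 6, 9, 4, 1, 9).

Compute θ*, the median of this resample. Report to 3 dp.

θ* = 210.000

Resample values: 210, 205, 219, 230, 156, 191, 210, 156, 230, 210.
Sorted: 156, 156, 191, 205, 210, 210, 210, 219, 230, 230
Median = average of the two middle values = 210.000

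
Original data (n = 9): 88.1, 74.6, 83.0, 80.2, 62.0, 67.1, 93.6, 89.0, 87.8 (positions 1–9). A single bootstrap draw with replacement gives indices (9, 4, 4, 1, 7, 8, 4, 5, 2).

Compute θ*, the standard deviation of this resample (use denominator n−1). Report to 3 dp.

θ* = 9.476

Resample values: 87.8, 80.2, 80.2, 88.1, 93.6, 89.0, 80.2, 62.0, 74.6.
Mean = 81.7444; sum of squared deviations = 718.3022
s² = 718.3022 / 8 = 89.7878
s = √89.7878 = 9.476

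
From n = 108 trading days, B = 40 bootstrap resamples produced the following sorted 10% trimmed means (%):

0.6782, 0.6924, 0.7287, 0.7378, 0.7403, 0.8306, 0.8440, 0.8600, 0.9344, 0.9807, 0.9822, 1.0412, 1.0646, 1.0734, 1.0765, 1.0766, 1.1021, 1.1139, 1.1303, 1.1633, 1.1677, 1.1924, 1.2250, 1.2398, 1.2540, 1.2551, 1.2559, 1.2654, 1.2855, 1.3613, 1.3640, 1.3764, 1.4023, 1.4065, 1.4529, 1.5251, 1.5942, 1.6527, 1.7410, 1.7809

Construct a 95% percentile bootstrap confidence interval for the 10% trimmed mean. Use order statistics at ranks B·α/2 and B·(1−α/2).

(0.6782, 1.7410)

α = 0.05; lower rank = 40 × 0.025 = 1; upper rank = 40 × 0.975 = 39.
The 1st smallest replicate is 0.6782; the 39th is 1.7410.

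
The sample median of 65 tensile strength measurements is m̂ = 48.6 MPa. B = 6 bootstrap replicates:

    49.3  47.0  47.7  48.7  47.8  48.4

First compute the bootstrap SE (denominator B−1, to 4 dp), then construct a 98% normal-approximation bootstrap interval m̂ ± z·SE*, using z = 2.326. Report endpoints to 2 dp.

Mean of replicates = 48.1500; sum of squared deviations = 3.3350; SE* = √(3.3350/5) = 0.8167
Margin = 2.326 × 0.8167 = 1.900
Interval: 48.6 ± 1.900

(46.70, 50.50)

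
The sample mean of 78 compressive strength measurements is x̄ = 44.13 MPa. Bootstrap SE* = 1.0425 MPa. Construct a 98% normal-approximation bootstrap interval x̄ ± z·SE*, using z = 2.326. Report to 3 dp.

(41.705, 46.555)

Margin = 2.326 × 1.0425 = 2.4249
Interval: 44.13 ± 2.4249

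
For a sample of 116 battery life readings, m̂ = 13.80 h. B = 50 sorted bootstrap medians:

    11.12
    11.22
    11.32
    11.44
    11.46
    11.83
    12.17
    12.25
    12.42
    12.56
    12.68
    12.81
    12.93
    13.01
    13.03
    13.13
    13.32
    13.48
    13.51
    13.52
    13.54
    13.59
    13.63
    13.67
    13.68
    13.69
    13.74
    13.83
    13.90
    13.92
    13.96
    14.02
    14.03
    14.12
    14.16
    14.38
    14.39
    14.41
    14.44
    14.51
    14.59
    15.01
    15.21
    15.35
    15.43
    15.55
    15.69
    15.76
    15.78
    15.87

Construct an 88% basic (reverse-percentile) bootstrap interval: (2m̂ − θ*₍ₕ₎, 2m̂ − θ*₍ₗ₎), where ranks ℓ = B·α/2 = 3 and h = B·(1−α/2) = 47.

Percentile endpoints at ranks 3 and 47: θ*₍3₎ = 11.32, θ*₍47₎ = 15.69.
Basic interval reflects these around m̂:
  lower = 2 × 13.80 − 15.69 = 11.91
  upper = 2 × 13.80 − 11.32 = 16.28

(11.91, 16.28)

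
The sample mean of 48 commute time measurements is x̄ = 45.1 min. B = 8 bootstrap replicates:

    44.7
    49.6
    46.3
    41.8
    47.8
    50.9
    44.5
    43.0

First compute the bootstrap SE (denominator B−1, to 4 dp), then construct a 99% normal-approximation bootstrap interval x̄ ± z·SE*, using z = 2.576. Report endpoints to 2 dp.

Mean of replicates = 46.0750; sum of squared deviations = 70.8350; SE* = √(70.8350/7) = 3.1811
Margin = 2.576 × 3.1811 = 8.195
Interval: 45.1 ± 8.195

(36.91, 53.29)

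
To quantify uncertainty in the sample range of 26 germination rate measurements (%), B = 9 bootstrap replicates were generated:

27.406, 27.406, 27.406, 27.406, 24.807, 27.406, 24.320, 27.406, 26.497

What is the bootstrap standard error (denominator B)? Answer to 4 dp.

SE* = 1.1678

Bootstrap SE is the standard deviation of the 9 replicate ranges.
Mean of replicates: (27.406 + 27.406 + 27.406 + 27.406 + 24.807 + 27.406 + 24.320 + 27.406 + 26.497) / 9 = 240.06000 / 9 = 26.67333
Sum of squared deviations: (+0.73267)² + (+0.73267)² + (+0.73267)² + (+0.73267)² + (−1.86633)² + (+0.73267)² + (−2.35333)² + (+0.73267)² + (−0.17633)² = 12.27327
Variance = 12.27327 / 9 = 1.36370
SE* = √1.36370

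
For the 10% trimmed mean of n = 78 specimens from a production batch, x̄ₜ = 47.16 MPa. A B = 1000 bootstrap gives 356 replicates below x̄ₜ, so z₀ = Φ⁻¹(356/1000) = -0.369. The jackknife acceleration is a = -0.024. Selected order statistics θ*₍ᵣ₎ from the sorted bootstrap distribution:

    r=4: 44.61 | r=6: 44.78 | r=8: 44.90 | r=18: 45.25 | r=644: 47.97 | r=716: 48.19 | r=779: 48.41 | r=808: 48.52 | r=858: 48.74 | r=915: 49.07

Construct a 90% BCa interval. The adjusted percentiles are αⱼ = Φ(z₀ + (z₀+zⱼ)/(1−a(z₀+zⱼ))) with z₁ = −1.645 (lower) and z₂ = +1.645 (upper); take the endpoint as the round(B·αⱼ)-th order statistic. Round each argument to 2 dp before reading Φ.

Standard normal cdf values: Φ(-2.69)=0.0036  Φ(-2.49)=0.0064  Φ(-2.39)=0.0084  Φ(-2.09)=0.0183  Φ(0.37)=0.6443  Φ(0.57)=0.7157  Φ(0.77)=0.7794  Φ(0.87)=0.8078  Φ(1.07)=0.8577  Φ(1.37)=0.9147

Lower: z₀ + z₁ = -0.369 + (-1.645) = -2.014; 1 − a(z₀+z₁) = 1 − (-0.024)(-2.014) = 0.9517; argument = -0.369 + (-2.014)/0.9517 = -2.4853 → -2.49.
α₁ = Φ(-2.49) = 0.0064; rank = round(1000 × 0.0064) = 6; θ*₍6₎ = 44.78.
Upper: z₀ + z₂ = 1.276; 1 − a(z₀+z₂) = 1.0306; argument = 0.8691 → 0.87; α₂ = 0.8078; rank = 808; θ*₍808₎ = 48.52.

(44.78, 48.52)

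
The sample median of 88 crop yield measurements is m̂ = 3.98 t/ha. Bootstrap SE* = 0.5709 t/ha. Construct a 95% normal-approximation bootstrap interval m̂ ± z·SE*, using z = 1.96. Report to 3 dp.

(2.861, 5.099)

Margin = 1.96 × 0.5709 = 1.1190
Interval: 3.98 ± 1.1190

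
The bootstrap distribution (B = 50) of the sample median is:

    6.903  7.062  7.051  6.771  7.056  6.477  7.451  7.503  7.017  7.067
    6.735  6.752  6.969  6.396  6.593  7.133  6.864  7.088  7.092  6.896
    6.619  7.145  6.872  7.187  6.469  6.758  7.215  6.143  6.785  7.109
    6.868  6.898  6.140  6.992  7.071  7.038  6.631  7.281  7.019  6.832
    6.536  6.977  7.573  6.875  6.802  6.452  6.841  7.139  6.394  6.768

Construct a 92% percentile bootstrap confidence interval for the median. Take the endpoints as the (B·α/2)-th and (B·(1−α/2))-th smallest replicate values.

(6.143, 7.451)

Sorted replicates: 6.140, 6.143, 6.394, 6.396, 6.452, 6.469, 6.477, 6.536, 6.593, 6.619, 6.631, 6.735, 6.752, 6.758, 6.768, 6.771, 6.785, 6.802, 6.832, 6.841, 6.864, 6.868, 6.872, 6.875, 6.896, 6.898, 6.903, 6.969, 6.977, 6.992, 7.017, 7.019, 7.038, 7.051, 7.056, 7.062, 7.067, 7.071, 7.088, 7.092, 7.109, 7.133, 7.139, 7.145, 7.187, 7.215, 7.281, 7.451, 7.503, 7.573
α = 0.08; lower rank = 50 × 0.040 = 2; upper rank = 50 × 0.960 = 48.
The 2nd smallest replicate is 6.143; the 48th is 7.451.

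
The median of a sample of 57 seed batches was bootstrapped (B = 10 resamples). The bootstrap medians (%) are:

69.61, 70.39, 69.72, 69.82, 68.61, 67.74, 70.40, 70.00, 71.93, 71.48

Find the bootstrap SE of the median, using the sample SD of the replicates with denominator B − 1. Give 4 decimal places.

Bootstrap SE is the standard deviation of the 10 replicate medians.
Mean of replicates: (69.61 + 70.39 + 69.72 + 69.82 + 68.61 + 67.74 + 70.40 + 70.00 + 71.93 + 71.48) / 10 = 699.70000 / 10 = 69.97000
Sum of squared deviations: (−0.36000)² + (+0.42000)² + (−0.25000)² + (−0.15000)² + (−1.36000)² + (−2.23000)² + (+0.43000)² + (+0.03000)² + (+1.96000)² + (+1.51000)² = 13.52100
Variance = 13.52100 / 9 = 1.50233
SE* = √1.50233

SE* = 1.2257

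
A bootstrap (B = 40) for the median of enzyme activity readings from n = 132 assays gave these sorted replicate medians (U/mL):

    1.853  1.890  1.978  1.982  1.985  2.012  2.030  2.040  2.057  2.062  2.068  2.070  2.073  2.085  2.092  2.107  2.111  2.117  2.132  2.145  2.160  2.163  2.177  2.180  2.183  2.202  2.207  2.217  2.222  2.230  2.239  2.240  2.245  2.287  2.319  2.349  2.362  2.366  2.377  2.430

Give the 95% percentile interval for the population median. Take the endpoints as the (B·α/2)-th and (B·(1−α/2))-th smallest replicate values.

(1.853, 2.377)

α = 0.05; lower rank = 40 × 0.025 = 1; upper rank = 40 × 0.975 = 39.
The 1st smallest replicate is 1.853; the 39th is 2.377.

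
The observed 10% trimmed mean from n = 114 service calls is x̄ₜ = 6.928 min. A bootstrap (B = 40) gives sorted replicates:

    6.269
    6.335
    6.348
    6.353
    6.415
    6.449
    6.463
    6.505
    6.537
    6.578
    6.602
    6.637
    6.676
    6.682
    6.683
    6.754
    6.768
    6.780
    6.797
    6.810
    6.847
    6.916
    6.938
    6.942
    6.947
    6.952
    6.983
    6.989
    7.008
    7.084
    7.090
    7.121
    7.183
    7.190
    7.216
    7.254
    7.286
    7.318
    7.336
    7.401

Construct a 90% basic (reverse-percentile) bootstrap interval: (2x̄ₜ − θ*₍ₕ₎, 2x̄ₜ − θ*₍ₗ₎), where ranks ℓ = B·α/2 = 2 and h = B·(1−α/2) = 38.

Percentile endpoints at ranks 2 and 38: θ*₍2₎ = 6.335, θ*₍38₎ = 7.318.
Basic interval reflects these around x̄ₜ:
  lower = 2 × 6.928 − 7.318 = 6.538
  upper = 2 × 6.928 − 6.335 = 7.521

(6.538, 7.521)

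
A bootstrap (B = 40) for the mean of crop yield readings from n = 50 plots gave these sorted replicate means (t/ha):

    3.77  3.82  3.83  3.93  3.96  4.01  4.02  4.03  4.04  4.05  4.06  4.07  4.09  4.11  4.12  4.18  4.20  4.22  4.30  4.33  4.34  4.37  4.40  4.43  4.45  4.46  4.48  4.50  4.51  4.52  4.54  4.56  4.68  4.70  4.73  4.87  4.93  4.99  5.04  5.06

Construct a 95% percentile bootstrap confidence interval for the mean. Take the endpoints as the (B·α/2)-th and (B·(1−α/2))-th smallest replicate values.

(3.77, 5.04)

α = 0.05; lower rank = 40 × 0.025 = 1; upper rank = 40 × 0.975 = 39.
The 1st smallest replicate is 3.77; the 39th is 5.04.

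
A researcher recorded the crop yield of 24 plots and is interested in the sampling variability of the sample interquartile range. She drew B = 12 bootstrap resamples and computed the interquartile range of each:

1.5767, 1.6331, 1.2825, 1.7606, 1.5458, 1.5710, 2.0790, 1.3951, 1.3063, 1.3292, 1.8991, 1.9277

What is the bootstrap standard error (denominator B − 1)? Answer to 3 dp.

Bootstrap SE is the standard deviation of the 12 replicate interquartile ranges.
Mean of replicates: (1.5767 + 1.6331 + 1.2825 + 1.7606 + 1.5458 + 1.5710 + 2.0790 + 1.3951 + 1.3063 + 1.3292 + 1.8991 + 1.9277) / 12 = 19.30610 / 12 = 1.60884
Sum of squared deviations: (−0.03214)² + (+0.02426)² + (−0.32634)² + (+0.15176)² + (−0.06304)² + (−0.03784)² + (+0.47016)² + (−0.21374)² + (−0.30254)² + (−0.27964)² + (+0.29026)² + (+0.31886)² = 0.75894
Variance = 0.75894 / 11 = 0.06899
SE* = √0.06899

SE* = 0.263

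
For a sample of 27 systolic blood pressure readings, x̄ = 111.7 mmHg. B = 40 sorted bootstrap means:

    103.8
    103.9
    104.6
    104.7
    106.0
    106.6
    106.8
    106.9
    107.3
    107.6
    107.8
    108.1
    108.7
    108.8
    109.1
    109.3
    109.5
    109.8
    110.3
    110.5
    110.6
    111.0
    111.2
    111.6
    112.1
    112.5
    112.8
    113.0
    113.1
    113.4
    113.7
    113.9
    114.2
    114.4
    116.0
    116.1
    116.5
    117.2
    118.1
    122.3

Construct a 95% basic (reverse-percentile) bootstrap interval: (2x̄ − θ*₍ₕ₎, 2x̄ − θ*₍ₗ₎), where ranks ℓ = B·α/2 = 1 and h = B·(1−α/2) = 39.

(105.3, 119.6)

Percentile endpoints at ranks 1 and 39: θ*₍1₎ = 103.8, θ*₍39₎ = 118.1.
Basic interval reflects these around x̄:
  lower = 2 × 111.7 − 118.1 = 105.3
  upper = 2 × 111.7 − 103.8 = 119.6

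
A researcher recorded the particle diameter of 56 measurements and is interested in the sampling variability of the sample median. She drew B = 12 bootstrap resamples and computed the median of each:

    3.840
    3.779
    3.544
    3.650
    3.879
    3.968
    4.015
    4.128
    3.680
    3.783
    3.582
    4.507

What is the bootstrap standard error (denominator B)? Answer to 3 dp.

Bootstrap SE is the standard deviation of the 12 replicate medians.
Mean of replicates: (3.840 + 3.779 + 3.544 + 3.650 + 3.879 + 3.968 + 4.015 + 4.128 + 3.680 + 3.783 + 3.582 + 4.507) / 12 = 46.3550 / 12 = 3.8629
Sum of squared deviations: (−0.0229)² + (−0.0839)² + (−0.3189)² + (−0.2129)² + (+0.0161)² + (+0.1051)² + (+0.1521)² + (+0.2651)² + (−0.1829)² + (−0.0799)² + (−0.2809)² + (+0.6441)² = 0.7929
Variance = 0.7929 / 12 = 0.0661
SE* = √0.0661

SE* = 0.257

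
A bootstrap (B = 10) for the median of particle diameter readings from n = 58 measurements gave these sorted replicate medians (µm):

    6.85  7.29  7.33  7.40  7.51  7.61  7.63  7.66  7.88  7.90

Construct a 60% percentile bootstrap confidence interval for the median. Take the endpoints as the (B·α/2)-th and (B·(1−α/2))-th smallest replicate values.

α = 0.40; lower rank = 10 × 0.200 = 2; upper rank = 10 × 0.800 = 8.
The 2nd smallest replicate is 7.29; the 8th is 7.66.

(7.29, 7.66)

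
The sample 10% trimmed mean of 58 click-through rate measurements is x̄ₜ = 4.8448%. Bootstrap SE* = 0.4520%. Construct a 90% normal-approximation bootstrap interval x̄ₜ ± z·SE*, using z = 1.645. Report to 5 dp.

Margin = 1.645 × 0.4520 = 0.743540
Interval: 4.8448 ± 0.743540

(4.10126, 5.58834)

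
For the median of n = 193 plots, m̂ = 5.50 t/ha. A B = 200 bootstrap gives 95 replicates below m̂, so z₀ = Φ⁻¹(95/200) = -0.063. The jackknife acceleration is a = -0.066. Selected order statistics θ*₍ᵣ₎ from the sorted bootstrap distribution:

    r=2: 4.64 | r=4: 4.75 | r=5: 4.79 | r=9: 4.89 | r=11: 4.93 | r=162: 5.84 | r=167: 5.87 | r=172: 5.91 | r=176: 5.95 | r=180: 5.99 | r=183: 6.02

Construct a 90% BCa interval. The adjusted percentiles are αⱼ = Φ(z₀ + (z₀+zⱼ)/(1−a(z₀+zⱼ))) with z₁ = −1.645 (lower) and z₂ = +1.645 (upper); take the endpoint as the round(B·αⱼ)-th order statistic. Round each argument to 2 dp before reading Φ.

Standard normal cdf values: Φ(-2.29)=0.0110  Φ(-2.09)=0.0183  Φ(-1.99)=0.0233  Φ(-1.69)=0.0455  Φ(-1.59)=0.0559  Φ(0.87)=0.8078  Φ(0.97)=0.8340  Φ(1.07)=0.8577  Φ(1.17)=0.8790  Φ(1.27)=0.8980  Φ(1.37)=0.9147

(4.79, 6.02)

Lower: z₀ + z₁ = -0.063 + (-1.645) = -1.708; 1 − a(z₀+z₁) = 1 − (-0.066)(-1.708) = 0.8873; argument = -0.063 + (-1.708)/0.8873 = -1.9880 → -1.99.
α₁ = Φ(-1.99) = 0.0233; rank = round(200 × 0.0233) = 5; θ*₍5₎ = 4.79.
Upper: z₀ + z₂ = 1.582; 1 − a(z₀+z₂) = 1.1044; argument = 1.3694 → 1.37; α₂ = 0.9147; rank = 183; θ*₍183₎ = 6.02.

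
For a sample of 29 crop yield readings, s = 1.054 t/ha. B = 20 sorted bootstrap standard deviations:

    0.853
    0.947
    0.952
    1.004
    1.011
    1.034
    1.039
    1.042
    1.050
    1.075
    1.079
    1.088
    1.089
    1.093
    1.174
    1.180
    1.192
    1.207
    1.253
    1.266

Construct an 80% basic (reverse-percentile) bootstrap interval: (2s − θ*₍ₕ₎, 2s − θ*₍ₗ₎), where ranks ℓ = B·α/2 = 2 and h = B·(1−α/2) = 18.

(0.901, 1.161)

Percentile endpoints at ranks 2 and 18: θ*₍2₎ = 0.947, θ*₍18₎ = 1.207.
Basic interval reflects these around s:
  lower = 2 × 1.054 − 1.207 = 0.901
  upper = 2 × 1.054 − 0.947 = 1.161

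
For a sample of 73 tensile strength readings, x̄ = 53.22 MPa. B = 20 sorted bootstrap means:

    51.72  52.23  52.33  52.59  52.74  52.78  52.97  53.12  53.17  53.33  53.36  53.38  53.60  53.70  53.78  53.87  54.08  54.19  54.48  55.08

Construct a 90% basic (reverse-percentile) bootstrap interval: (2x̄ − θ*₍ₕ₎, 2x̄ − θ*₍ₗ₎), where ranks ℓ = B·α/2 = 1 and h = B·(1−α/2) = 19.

Percentile endpoints at ranks 1 and 19: θ*₍1₎ = 51.72, θ*₍19₎ = 54.48.
Basic interval reflects these around x̄:
  lower = 2 × 53.22 − 54.48 = 51.96
  upper = 2 × 53.22 − 51.72 = 54.72

(51.96, 54.72)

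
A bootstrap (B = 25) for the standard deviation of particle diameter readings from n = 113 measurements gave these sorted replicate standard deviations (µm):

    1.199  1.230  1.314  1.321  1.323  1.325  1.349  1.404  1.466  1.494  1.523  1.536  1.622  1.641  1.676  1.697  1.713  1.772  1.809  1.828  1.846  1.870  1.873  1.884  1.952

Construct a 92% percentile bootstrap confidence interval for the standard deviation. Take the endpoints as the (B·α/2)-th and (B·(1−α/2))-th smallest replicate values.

α = 0.08; lower rank = 25 × 0.040 = 1; upper rank = 25 × 0.960 = 24.
The 1st smallest replicate is 1.199; the 24th is 1.884.

(1.199, 1.884)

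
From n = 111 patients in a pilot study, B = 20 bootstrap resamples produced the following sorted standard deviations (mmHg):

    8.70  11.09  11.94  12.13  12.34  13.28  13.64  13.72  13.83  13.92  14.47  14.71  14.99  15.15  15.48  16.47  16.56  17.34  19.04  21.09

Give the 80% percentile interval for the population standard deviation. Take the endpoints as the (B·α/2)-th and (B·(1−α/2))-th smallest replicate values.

α = 0.20; lower rank = 20 × 0.100 = 2; upper rank = 20 × 0.900 = 18.
The 2nd smallest replicate is 11.09; the 18th is 17.34.

(11.09, 17.34)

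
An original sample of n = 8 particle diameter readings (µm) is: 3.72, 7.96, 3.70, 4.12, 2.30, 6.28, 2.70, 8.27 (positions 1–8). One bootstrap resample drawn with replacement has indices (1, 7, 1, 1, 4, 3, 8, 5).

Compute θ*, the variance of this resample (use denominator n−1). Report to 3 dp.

Resample values: 3.72, 2.70, 3.72, 3.72, 4.12, 3.70, 8.27, 2.30.
Mean = 4.0312; sum of squared deviations = 23.1447
s² = 23.1447 / 7 = 3.3064

θ* = 3.306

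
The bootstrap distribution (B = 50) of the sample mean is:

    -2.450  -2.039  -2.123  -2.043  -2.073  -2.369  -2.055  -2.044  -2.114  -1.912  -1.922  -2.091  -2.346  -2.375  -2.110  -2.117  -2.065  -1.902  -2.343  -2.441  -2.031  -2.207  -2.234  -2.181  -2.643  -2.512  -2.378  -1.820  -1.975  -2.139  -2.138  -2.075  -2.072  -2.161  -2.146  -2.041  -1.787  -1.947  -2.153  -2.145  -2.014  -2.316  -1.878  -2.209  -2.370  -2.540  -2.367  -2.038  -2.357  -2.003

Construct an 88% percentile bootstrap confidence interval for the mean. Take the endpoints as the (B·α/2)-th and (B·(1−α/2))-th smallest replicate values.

(-2.512, -1.902)

Sorted replicates: -2.643, -2.540, -2.512, -2.450, -2.441, -2.378, -2.375, -2.370, -2.369, -2.367, -2.357, -2.346, -2.343, -2.316, -2.234, -2.209, -2.207, -2.181, -2.161, -2.153, -2.146, -2.145, -2.139, -2.138, -2.123, -2.117, -2.114, -2.110, -2.091, -2.075, -2.073, -2.072, -2.065, -2.055, -2.044, -2.043, -2.041, -2.039, -2.038, -2.031, -2.014, -2.003, -1.975, -1.947, -1.922, -1.912, -1.902, -1.878, -1.820, -1.787
α = 0.12; lower rank = 50 × 0.060 = 3; upper rank = 50 × 0.940 = 47.
The 3rd smallest replicate is -2.512; the 47th is -1.902.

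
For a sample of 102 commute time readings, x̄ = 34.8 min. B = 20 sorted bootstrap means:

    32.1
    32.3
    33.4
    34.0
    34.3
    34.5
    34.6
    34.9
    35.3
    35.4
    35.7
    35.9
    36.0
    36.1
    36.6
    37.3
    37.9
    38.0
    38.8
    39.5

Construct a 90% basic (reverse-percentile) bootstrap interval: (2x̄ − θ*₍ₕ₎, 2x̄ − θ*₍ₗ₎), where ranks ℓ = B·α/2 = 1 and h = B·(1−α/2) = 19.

(30.8, 37.5)

Percentile endpoints at ranks 1 and 19: θ*₍1₎ = 32.1, θ*₍19₎ = 38.8.
Basic interval reflects these around x̄:
  lower = 2 × 34.8 − 38.8 = 30.8
  upper = 2 × 34.8 − 32.1 = 37.5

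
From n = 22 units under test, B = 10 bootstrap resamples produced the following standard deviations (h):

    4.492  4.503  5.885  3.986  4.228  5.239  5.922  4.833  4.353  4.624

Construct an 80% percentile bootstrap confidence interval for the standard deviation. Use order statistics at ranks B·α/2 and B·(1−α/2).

Sorted replicates: 3.986, 4.228, 4.353, 4.492, 4.503, 4.624, 4.833, 5.239, 5.885, 5.922
α = 0.20; lower rank = 10 × 0.100 = 1; upper rank = 10 × 0.900 = 9.
The 1st smallest replicate is 3.986; the 9th is 5.885.

(3.986, 5.885)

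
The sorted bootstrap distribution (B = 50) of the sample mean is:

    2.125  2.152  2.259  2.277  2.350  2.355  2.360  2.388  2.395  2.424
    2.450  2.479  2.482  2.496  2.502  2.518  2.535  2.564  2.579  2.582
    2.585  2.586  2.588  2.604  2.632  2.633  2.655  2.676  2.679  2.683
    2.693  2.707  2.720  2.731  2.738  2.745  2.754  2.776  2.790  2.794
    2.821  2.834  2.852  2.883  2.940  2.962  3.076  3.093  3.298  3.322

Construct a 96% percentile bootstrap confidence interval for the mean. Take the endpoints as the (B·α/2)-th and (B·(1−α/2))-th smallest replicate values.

α = 0.04; lower rank = 50 × 0.020 = 1; upper rank = 50 × 0.980 = 49.
The 1st smallest replicate is 2.125; the 49th is 3.298.

(2.125, 3.298)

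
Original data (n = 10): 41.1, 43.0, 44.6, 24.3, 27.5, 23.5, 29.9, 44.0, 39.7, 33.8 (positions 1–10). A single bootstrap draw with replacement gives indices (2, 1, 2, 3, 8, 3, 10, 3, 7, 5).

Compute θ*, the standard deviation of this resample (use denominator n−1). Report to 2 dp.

Resample values: 43.0, 41.1, 43.0, 44.6, 44.0, 44.6, 33.8, 44.6, 29.9, 27.5.
Mean = 39.6100; sum of squared deviations = 393.8690
s² = 393.8690 / 9 = 43.7632
s = √43.7632 = 6.62

θ* = 6.62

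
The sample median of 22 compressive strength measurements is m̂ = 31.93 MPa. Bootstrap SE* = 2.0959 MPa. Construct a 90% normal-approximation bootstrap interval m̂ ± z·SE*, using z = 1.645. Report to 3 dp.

Margin = 1.645 × 2.0959 = 3.4478
Interval: 31.93 ± 3.4478

(28.482, 35.378)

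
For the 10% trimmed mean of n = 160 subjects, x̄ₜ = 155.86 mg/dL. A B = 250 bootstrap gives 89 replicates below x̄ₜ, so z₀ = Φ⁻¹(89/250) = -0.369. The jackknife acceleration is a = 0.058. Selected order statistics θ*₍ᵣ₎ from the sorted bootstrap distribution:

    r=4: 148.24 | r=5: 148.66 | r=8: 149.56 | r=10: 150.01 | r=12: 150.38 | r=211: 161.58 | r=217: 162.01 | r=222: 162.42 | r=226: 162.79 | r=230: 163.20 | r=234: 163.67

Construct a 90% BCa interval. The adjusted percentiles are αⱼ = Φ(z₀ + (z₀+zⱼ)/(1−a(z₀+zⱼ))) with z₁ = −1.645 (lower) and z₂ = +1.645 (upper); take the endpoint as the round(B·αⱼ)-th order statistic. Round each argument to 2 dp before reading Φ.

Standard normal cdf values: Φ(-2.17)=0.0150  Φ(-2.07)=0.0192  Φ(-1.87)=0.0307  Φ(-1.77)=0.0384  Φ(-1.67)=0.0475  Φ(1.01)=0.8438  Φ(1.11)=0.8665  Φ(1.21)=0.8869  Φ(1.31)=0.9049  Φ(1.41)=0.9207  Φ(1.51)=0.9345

Lower: z₀ + z₁ = -0.369 + (-1.645) = -2.014; 1 − a(z₀+z₁) = 1 − (0.058)(-2.014) = 1.1168; argument = -0.369 + (-2.014)/1.1168 = -2.1723 → -2.17.
α₁ = Φ(-2.17) = 0.0150; rank = round(250 × 0.0150) = 4; θ*₍4₎ = 148.24.
Upper: z₀ + z₂ = 1.276; 1 − a(z₀+z₂) = 0.9260; argument = 1.0090 → 1.01; α₂ = 0.8438; rank = 211; θ*₍211₎ = 161.58.

(148.24, 161.58)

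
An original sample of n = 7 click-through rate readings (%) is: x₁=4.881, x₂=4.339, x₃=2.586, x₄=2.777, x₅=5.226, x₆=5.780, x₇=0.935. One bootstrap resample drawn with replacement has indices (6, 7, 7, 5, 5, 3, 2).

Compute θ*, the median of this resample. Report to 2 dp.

θ* = 4.34

Resample values: 5.780, 0.935, 0.935, 5.226, 5.226, 2.586, 4.339.
Sorted: 0.935, 0.935, 2.586, 4.339, 5.226, 5.226, 5.780
Median = middle value = 4.34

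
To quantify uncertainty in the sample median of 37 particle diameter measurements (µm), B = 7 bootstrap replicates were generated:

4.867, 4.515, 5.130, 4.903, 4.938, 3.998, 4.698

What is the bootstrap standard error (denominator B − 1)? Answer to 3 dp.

SE* = 0.373

Bootstrap SE is the standard deviation of the 7 replicate medians.
Mean of replicates: (4.867 + 4.515 + 5.130 + 4.903 + 4.938 + 3.998 + 4.698) / 7 = 33.0490 / 7 = 4.7213
Sum of squared deviations: (+0.1457)² + (−0.2063)² + (+0.4087)² + (+0.1817)² + (+0.2167)² + (−0.7233)² + (−0.0233)² = 0.8345
Variance = 0.8345 / 6 = 0.1391
SE* = √0.1391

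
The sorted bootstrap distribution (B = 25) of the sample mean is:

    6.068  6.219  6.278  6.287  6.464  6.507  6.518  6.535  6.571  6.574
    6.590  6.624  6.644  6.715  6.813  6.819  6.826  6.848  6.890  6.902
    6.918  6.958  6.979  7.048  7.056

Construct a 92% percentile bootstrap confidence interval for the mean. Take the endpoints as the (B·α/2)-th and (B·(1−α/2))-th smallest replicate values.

(6.068, 7.048)

α = 0.08; lower rank = 25 × 0.040 = 1; upper rank = 25 × 0.960 = 24.
The 1st smallest replicate is 6.068; the 24th is 7.048.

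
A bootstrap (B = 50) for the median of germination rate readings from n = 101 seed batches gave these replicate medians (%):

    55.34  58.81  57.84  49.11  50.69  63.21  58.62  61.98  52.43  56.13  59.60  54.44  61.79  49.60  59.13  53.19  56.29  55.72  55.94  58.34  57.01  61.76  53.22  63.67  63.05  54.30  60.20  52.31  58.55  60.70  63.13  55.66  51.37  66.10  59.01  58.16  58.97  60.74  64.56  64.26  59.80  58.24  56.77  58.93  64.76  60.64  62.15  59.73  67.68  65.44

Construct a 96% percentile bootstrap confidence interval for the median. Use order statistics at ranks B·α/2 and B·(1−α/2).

Sorted replicates: 49.11, 49.60, 50.69, 51.37, 52.31, 52.43, 53.19, 53.22, 54.30, 54.44, 55.34, 55.66, 55.72, 55.94, 56.13, 56.29, 56.77, 57.01, 57.84, 58.16, 58.24, 58.34, 58.55, 58.62, 58.81, 58.93, 58.97, 59.01, 59.13, 59.60, 59.73, 59.80, 60.20, 60.64, 60.70, 60.74, 61.76, 61.79, 61.98, 62.15, 63.05, 63.13, 63.21, 63.67, 64.26, 64.56, 64.76, 65.44, 66.10, 67.68
α = 0.04; lower rank = 50 × 0.020 = 1; upper rank = 50 × 0.980 = 49.
The 1st smallest replicate is 49.11; the 49th is 66.10.

(49.11, 66.10)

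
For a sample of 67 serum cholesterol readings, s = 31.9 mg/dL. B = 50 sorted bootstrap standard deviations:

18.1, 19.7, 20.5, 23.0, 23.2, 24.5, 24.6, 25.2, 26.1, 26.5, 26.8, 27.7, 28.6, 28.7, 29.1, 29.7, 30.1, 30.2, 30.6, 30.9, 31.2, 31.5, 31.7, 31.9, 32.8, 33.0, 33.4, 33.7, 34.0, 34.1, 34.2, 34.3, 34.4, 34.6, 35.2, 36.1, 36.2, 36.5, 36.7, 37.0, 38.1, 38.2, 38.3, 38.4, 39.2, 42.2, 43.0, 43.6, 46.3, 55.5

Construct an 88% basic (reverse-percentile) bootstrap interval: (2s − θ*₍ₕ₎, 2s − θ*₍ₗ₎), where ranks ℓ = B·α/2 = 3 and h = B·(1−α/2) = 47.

Percentile endpoints at ranks 3 and 47: θ*₍3₎ = 20.5, θ*₍47₎ = 43.0.
Basic interval reflects these around s:
  lower = 2 × 31.9 − 43.0 = 20.8
  upper = 2 × 31.9 − 20.5 = 43.3

(20.8, 43.3)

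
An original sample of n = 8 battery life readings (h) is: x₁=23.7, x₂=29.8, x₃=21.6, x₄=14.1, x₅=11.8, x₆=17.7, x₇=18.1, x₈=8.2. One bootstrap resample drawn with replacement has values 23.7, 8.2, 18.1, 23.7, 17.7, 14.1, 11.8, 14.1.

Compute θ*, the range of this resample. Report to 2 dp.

Range = 23.7 − 8.2 = 15.50

θ* = 15.50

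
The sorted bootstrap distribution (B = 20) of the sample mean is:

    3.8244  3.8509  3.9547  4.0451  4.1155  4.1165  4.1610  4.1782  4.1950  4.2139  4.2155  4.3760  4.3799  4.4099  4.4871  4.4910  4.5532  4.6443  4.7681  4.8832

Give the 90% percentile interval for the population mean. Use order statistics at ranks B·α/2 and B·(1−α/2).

(3.8244, 4.7681)

α = 0.10; lower rank = 20 × 0.050 = 1; upper rank = 20 × 0.950 = 19.
The 1st smallest replicate is 3.8244; the 19th is 4.7681.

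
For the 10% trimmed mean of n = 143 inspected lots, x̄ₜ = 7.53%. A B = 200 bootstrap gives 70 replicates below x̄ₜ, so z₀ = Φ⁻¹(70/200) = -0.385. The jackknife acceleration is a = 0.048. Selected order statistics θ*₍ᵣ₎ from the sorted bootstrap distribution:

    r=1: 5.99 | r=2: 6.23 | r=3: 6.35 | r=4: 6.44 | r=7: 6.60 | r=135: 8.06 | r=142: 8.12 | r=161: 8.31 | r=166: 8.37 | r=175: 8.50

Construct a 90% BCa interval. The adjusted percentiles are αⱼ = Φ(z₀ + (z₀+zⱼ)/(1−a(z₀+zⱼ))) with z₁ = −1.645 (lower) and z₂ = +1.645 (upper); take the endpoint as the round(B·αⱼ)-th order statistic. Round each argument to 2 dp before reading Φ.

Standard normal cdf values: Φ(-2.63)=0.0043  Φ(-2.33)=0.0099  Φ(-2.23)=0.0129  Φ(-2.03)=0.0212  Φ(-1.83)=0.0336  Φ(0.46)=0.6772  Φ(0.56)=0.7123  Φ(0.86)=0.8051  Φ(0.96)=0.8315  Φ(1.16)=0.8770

Lower: z₀ + z₁ = -0.385 + (-1.645) = -2.030; 1 − a(z₀+z₁) = 1 − (0.048)(-2.030) = 1.0974; argument = -0.385 + (-2.030)/1.0974 = -2.2348 → -2.23.
α₁ = Φ(-2.23) = 0.0129; rank = round(200 × 0.0129) = 3; θ*₍3₎ = 6.35.
Upper: z₀ + z₂ = 1.260; 1 − a(z₀+z₂) = 0.9395; argument = 0.9561 → 0.96; α₂ = 0.8315; rank = 166; θ*₍166₎ = 8.37.

(6.35, 8.37)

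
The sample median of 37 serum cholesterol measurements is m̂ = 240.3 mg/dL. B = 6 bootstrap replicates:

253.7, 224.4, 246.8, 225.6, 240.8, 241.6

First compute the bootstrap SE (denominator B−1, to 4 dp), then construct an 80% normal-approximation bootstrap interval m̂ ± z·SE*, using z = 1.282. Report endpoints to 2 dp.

(225.36, 255.24)

Mean of replicates = 238.8167; sum of squared deviations = 679.4483; SE* = √(679.4483/5) = 11.6572
Margin = 1.282 × 11.6572 = 14.945
Interval: 240.3 ± 14.945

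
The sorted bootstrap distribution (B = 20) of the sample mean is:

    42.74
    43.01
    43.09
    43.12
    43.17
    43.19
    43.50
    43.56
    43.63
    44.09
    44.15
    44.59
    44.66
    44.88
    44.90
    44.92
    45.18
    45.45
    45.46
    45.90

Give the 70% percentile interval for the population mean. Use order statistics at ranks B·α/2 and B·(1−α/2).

α = 0.30; lower rank = 20 × 0.150 = 3; upper rank = 20 × 0.850 = 17.
The 3rd smallest replicate is 43.09; the 17th is 45.18.

(43.09, 45.18)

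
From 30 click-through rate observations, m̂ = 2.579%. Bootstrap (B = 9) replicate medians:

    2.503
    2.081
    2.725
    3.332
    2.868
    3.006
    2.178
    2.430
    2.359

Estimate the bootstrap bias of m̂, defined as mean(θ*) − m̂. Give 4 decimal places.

bias = +0.0301

mean(θ*) = (2.503 + 2.081 + 2.725 + 3.332 + 2.868 + 3.006 + 2.178 + 2.430 + 2.359) / 9 = 2.60911
bias = 2.60911 − 2.579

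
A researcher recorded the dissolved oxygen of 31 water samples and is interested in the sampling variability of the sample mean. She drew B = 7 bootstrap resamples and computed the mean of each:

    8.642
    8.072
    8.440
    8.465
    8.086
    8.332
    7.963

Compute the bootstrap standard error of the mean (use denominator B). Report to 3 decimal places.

SE* = 0.231

Bootstrap SE is the standard deviation of the 7 replicate means.
Mean of replicates: (8.642 + 8.072 + 8.440 + 8.465 + 8.086 + 8.332 + 7.963) / 7 = 58.0000 / 7 = 8.2857
Sum of squared deviations: (+0.3563)² + (−0.2137)² + (+0.1543)² + (+0.1793)² + (−0.1997)² + (+0.0463)² + (−0.3227)² = 0.3747
Variance = 0.3747 / 7 = 0.0535
SE* = √0.0535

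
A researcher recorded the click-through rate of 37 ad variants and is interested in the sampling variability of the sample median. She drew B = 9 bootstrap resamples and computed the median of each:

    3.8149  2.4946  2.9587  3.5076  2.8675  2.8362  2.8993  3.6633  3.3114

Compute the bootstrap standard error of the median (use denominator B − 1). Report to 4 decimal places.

SE* = 0.4425

Bootstrap SE is the standard deviation of the 9 replicate medians.
Mean of replicates: (3.8149 + 2.4946 + 2.9587 + 3.5076 + 2.8675 + 2.8362 + 2.8993 + 3.6633 + 3.3114) / 9 = 28.35350 / 9 = 3.15039
Sum of squared deviations: (+0.66451)² + (−0.65579)² + (−0.19169)² + (+0.35721)² + (−0.28289)² + (−0.31419)² + (−0.25109)² + (+0.51291)² + (+0.16101)² = 1.56677
Variance = 1.56677 / 8 = 0.19585
SE* = √0.19585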